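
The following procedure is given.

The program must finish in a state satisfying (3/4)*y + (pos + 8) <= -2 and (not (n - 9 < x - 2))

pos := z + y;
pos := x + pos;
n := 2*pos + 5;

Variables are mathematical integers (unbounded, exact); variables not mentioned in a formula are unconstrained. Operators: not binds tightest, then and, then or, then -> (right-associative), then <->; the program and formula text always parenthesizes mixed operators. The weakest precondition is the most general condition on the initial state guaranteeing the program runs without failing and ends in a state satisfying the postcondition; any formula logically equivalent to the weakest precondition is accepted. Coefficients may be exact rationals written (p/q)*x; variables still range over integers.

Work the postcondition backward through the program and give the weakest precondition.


Working backward. After the program, the postcondition (3/4)*y + (pos + 8) <= -2 and (not (n - 9 < x - 2)) must hold; in canonical form it is pos + (3/4)*y <= -10 and (not (n < x + 7)).
Before n := 2*pos + 5: pos + (3/4)*y <= -10 and (not (2*pos < x + 2))
Before pos := x + pos: pos + x + (3/4)*y <= -10 and (not (2*pos + x < 2))
Before pos := z + y: x + (7/4)*y + z <= -10 and (not (x + 2*y + 2*z < 2))
Answer: WP = x + (7/4)*y + z <= -10 and (not (x + 2*y + 2*z < 2))


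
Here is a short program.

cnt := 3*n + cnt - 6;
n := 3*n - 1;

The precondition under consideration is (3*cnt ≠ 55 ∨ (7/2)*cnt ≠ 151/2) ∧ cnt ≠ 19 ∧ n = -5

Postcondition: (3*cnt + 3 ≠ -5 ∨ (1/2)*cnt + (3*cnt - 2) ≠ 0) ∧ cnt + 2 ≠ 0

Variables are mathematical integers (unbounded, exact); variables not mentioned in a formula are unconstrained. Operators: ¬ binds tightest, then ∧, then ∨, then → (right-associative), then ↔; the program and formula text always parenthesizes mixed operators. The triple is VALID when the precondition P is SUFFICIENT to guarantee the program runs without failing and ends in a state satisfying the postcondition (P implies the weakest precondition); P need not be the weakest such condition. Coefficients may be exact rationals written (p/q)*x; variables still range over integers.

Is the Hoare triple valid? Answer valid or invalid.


Working backward. After the program, the postcondition (3*cnt + 3 ≠ -5 ∨ (1/2)*cnt + (3*cnt - 2) ≠ 0) ∧ cnt + 2 ≠ 0 must hold; in canonical form it is (3*cnt ≠ -8 ∨ (7/2)*cnt ≠ 2) ∧ cnt ≠ -2.
Before n := 3*n - 1: (3*cnt ≠ -8 ∨ (7/2)*cnt ≠ 2) ∧ cnt ≠ -2
Before cnt := 3*n + cnt - 6: (3*cnt + 9*n ≠ 10 ∨ (7/2)*cnt + (21/2)*n ≠ 23) ∧ cnt + 3*n ≠ 4
The weakest precondition is (3*cnt + 9*n ≠ 10 ∨ (7/2)*cnt + (21/2)*n ≠ 23) ∧ cnt + 3*n ≠ 4.
Check whether (3*cnt ≠ 55 ∨ (7/2)*cnt ≠ 151/2) ∧ cnt ≠ 19 ∧ n = -5 implies it.
Every state satisfying the precondition satisfies the weakest precondition: the implication holds.
Answer: valid


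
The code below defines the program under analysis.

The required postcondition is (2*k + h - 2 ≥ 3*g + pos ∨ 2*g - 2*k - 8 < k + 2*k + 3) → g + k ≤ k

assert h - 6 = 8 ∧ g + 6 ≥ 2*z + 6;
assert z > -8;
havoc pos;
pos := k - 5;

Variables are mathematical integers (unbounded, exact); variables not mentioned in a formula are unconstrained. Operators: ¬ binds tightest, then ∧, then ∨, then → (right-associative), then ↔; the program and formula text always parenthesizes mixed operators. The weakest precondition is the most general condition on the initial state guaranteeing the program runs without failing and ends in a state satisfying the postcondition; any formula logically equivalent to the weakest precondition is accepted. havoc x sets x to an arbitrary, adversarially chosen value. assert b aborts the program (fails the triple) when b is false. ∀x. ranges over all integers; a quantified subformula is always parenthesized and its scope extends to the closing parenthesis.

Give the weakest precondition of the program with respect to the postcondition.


Working backward. After the program, the postcondition (2*k + h - 2 ≥ 3*g + pos ∨ 2*g - 2*k - 8 < k + 2*k + 3) → g + k ≤ k must hold; in canonical form it is (h + 2*k ≥ 3*g + pos + 2 ∨ 2*g < 5*k + 11) → g ≤ 0.
Before pos := k - 5: (h + k ≥ 3*g - 3 ∨ 2*g < 5*k + 11) → g ≤ 0
Before havoc pos: (h + k ≥ 3*g - 3 ∨ 2*g < 5*k + 11) → g ≤ 0
Before assert z > -8: z > -8 ∧ ((h + k ≥ 3*g - 3 ∨ 2*g < 5*k + 11) → g ≤ 0)
Before assert h - 6 = 8 ∧ g + 6 ≥ 2*z + 6: h = 14 ∧ g ≥ 2*z ∧ z > -8 ∧ ((h + k ≥ 3*g - 3 ∨ 2*g < 5*k + 11) → g ≤ 0)
Answer: WP = h = 14 ∧ g ≥ 2*z ∧ z > -8 ∧ ((h + k ≥ 3*g - 3 ∨ 2*g < 5*k + 11) → g ≤ 0)


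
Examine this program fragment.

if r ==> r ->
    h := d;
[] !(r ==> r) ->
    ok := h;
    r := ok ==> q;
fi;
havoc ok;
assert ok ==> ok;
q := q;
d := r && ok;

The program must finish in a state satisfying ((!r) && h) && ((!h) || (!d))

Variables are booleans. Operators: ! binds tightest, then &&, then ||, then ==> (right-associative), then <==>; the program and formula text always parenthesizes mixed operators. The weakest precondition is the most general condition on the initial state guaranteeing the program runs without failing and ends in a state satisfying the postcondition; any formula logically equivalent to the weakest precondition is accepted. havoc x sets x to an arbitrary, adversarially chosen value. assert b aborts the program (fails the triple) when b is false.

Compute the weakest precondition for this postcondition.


Working backward. After the program, the postcondition ((!r) && h) && ((!h) || (!d)) must hold; in canonical form it is (!r) && h && ((!h) || (!d)).
Before d := r && ok: (!r) && h && ((!h) || (!(r && ok)))
Before q := q: (!r) && h && ((!h) || (!(r && ok)))
Before assert ok ==> ok: (!r) && h && ((!h) || (!(r && ok)))
Before havoc ok: (!r) && h && ((!h) || (!r))
Then branch requires (!r) && d && ((!d) || (!r)); else branch requires (!(h ==> q)) && h && ((!h) || (!(h ==> q))).
Before the if: (!r) && d && ((!d) || (!r))
Answer: WP = (!r) && d && ((!d) || (!r))


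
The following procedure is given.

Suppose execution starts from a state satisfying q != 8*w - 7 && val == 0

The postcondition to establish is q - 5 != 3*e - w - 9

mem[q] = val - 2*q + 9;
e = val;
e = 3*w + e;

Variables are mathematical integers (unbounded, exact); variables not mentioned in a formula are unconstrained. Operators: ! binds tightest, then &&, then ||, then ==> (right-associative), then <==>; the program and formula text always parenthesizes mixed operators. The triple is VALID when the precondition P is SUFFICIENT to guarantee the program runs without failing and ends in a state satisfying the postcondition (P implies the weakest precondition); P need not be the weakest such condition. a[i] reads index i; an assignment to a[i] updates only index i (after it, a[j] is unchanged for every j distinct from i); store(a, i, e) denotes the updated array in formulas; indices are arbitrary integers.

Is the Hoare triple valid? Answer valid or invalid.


Working backward. After the program, the postcondition q - 5 != 3*e - w - 9 must hold; in canonical form it is q + w != 3*e - 4.
Before e := 3*w + e: q != 3*e + 8*w - 4
Before e := val: q != 3*val + 8*w - 4
Before mem[q] := val - 2*q + 9: q != 3*val + 8*w - 4
The weakest precondition is q != 3*val + 8*w - 4.
Check whether q != 8*w - 7 && val == 0 implies it.
Countermodel: at the initial state q = -4, val = 0, w = 0, the precondition holds but the weakest precondition fails.
Answer: invalid


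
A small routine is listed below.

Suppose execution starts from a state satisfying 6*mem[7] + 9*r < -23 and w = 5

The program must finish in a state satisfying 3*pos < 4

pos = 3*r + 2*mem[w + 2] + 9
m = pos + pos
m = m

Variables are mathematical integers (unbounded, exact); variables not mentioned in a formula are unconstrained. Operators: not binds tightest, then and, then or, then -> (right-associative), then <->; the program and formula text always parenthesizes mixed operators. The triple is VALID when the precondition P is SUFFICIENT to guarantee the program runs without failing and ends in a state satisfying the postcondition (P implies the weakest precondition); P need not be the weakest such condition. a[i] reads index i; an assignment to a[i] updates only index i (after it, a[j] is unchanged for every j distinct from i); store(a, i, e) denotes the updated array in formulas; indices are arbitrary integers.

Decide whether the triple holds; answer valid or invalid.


Working backward. After the program, 3*pos < 4 must hold.
Before m := m: 3*pos < 4
Before m := pos + pos: 3*pos < 4
Before pos := 3*r + 2*mem[w + 2] + 9: 6*mem[w + 2] + 9*r < -23
The weakest precondition is 6*mem[w + 2] + 9*r < -23.
Check whether 6*mem[7] + 9*r < -23 and w = 5 implies it.
Every state satisfying the precondition satisfies the weakest precondition: the implication holds.
Answer: valid


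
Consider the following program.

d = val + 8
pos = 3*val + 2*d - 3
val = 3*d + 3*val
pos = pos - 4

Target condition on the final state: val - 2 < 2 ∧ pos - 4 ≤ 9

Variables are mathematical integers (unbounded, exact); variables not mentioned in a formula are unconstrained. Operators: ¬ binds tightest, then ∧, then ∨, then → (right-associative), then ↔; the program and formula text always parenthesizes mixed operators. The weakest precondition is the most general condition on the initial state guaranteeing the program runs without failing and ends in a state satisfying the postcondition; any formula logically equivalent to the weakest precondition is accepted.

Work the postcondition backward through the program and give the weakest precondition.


Working backward. After the program, the postcondition val - 2 < 2 ∧ pos - 4 ≤ 9 must hold; in canonical form it is val < 4 ∧ pos ≤ 13.
Before pos := pos - 4: val < 4 ∧ pos ≤ 17
Before val := 3*d + 3*val: 3*d + 3*val < 4 ∧ pos ≤ 17
Before pos := 3*val + 2*d - 3: 3*d + 3*val < 4 ∧ 2*d + 3*val ≤ 20
Before d := val + 8: 6*val < -20 ∧ 5*val ≤ 4
Answer: WP = 6*val < -20 ∧ 5*val ≤ 4


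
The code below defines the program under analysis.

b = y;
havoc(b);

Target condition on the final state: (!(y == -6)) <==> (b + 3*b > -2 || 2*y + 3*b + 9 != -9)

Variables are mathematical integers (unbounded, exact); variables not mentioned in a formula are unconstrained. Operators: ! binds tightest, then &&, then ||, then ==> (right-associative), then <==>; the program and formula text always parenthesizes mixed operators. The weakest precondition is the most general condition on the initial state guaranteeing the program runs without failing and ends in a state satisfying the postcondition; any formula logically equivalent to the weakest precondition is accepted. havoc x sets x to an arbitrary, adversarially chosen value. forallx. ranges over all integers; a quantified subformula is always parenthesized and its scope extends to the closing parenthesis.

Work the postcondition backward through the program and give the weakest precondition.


Working backward. After the program, the postcondition (!(y == -6)) <==> (b + 3*b > -2 || 2*y + 3*b + 9 != -9) must hold; in canonical form it is (!(y == -6)) <==> (4*b > -2 || 3*b + 2*y != -18).
Before havoc b: forall b_1. ((!(y == -6)) <==> (4*b_1 > -2 || 3*b_1 + 2*y != -18))
Before b := y: forall b_1. ((!(y == -6)) <==> (4*b_1 > -2 || 3*b_1 + 2*y != -18))
Answer: WP = forall b_1. ((!(y == -6)) <==> (4*b_1 > -2 || 3*b_1 + 2*y != -18))


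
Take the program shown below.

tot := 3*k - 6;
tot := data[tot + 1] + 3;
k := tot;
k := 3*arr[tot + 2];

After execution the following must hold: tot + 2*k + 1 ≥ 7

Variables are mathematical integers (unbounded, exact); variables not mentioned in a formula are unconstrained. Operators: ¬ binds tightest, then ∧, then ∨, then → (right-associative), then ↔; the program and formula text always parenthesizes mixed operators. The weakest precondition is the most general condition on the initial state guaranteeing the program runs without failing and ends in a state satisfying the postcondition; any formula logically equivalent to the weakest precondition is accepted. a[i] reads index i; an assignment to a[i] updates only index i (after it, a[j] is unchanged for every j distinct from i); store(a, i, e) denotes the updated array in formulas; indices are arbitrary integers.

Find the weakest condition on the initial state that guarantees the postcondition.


Working backward. After the program, the postcondition tot + 2*k + 1 ≥ 7 must hold; in canonical form it is 2*k + tot ≥ 6.
Before k := 3*arr[tot + 2]: 6*arr[tot + 2] + tot ≥ 6
Before k := tot: 6*arr[tot + 2] + tot ≥ 6
Before tot := data[tot + 1] + 3: 6*arr[data[tot + 1] + 5] + data[tot + 1] ≥ 3
Before tot := 3*k - 6: 6*arr[data[3*k - 5] + 5] + data[3*k - 5] ≥ 3
Answer: WP = 6*arr[data[3*k - 5] + 5] + data[3*k - 5] ≥ 3


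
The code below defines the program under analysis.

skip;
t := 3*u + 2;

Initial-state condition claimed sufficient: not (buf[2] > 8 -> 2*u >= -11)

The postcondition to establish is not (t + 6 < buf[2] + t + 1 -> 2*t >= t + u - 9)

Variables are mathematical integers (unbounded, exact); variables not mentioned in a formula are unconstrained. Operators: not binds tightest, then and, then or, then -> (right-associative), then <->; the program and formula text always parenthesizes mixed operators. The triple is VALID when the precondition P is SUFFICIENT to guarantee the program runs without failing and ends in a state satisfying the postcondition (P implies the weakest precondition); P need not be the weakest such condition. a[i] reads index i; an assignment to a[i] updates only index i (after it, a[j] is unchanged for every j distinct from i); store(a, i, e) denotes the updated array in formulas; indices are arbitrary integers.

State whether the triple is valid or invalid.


Working backward. After the program, the postcondition not (t + 6 < buf[2] + t + 1 -> 2*t >= t + u - 9) must hold; in canonical form it is not (buf[2] > 5 -> t >= u - 9).
Before t := 3*u + 2: not (buf[2] > 5 -> 2*u >= -11)
Before skip: not (buf[2] > 5 -> 2*u >= -11)
The weakest precondition is not (buf[2] > 5 -> 2*u >= -11).
Check whether not (buf[2] > 8 -> 2*u >= -11) implies it.
Every state satisfying the precondition satisfies the weakest precondition: the implication holds.
Answer: valid


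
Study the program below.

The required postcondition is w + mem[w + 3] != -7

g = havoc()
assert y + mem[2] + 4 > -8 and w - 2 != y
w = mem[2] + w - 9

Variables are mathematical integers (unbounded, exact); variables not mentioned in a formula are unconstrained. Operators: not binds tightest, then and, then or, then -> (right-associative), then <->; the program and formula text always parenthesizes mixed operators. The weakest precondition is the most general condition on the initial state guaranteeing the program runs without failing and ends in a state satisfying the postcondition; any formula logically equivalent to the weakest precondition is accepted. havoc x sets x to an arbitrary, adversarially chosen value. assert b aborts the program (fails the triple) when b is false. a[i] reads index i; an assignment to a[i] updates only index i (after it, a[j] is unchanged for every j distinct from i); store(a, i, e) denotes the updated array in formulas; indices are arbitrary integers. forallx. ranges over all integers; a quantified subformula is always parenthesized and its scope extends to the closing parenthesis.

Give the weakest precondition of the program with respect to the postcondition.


Working backward. After the program, the postcondition w + mem[w + 3] != -7 must hold; in canonical form it is mem[w + 3] + w != -7.
Before w := mem[2] + w - 9: mem[2] + mem[mem[2] + w - 6] + w != 2
Before assert y + mem[2] + 4 > -8 and w - 2 != y: mem[2] + y > -12 and w != y + 2 and mem[2] + mem[mem[2] + w - 6] + w != 2
Before havoc g: mem[2] + y > -12 and w != y + 2 and mem[2] + mem[mem[2] + w - 6] + w != 2
Answer: WP = mem[2] + y > -12 and w != y + 2 and mem[2] + mem[mem[2] + w - 6] + w != 2


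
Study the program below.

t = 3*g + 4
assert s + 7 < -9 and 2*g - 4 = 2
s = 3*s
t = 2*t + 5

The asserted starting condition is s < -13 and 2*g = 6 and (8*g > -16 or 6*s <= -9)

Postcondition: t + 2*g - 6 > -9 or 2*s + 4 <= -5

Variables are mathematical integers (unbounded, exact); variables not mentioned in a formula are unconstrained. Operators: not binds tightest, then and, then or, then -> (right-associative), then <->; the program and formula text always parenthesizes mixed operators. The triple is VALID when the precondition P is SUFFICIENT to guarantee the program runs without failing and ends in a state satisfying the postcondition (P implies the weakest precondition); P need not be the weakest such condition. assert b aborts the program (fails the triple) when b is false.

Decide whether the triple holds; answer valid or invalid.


Working backward. After the program, the postcondition t + 2*g - 6 > -9 or 2*s + 4 <= -5 must hold; in canonical form it is 2*g + t > -3 or 2*s <= -9.
Before t := 2*t + 5: 2*g + 2*t > -8 or 2*s <= -9
Before s := 3*s: 2*g + 2*t > -8 or 6*s <= -9
Before assert s + 7 < -9 and 2*g - 4 = 2: s < -16 and 2*g = 6 and (2*g + 2*t > -8 or 6*s <= -9)
Before t := 3*g + 4: s < -16 and 2*g = 6 and (8*g > -16 or 6*s <= -9)
The weakest precondition is s < -16 and 2*g = 6 and (8*g > -16 or 6*s <= -9).
Check whether s < -13 and 2*g = 6 and (8*g > -16 or 6*s <= -9) implies it.
Countermodel: at the initial state g = 3, s = -16, the precondition holds but the weakest precondition fails.
Answer: invalid


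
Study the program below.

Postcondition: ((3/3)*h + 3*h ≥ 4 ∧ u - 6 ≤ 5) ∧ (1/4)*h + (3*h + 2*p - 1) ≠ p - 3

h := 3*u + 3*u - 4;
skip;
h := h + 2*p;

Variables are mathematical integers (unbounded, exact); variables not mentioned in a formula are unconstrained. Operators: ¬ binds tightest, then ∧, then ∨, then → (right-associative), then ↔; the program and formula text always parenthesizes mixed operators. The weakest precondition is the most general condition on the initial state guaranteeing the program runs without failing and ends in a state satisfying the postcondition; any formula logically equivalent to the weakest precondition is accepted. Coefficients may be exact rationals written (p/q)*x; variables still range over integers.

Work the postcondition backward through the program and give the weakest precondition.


Working backward. After the program, the postcondition ((3/3)*h + 3*h ≥ 4 ∧ u - 6 ≤ 5) ∧ (1/4)*h + (3*h + 2*p - 1) ≠ p - 3 must hold; in canonical form it is 4*h ≥ 4 ∧ u ≤ 11 ∧ (13/4)*h + p ≠ -2.
Before h := h + 2*p: 4*h + 8*p ≥ 4 ∧ u ≤ 11 ∧ (13/4)*h + (15/2)*p ≠ -2
Before skip: 4*h + 8*p ≥ 4 ∧ u ≤ 11 ∧ (13/4)*h + (15/2)*p ≠ -2
Before h := 3*u + 3*u - 4: 8*p + 24*u ≥ 20 ∧ u ≤ 11 ∧ (15/2)*p + (39/2)*u ≠ 11
Answer: WP = 8*p + 24*u ≥ 20 ∧ u ≤ 11 ∧ (15/2)*p + (39/2)*u ≠ 11


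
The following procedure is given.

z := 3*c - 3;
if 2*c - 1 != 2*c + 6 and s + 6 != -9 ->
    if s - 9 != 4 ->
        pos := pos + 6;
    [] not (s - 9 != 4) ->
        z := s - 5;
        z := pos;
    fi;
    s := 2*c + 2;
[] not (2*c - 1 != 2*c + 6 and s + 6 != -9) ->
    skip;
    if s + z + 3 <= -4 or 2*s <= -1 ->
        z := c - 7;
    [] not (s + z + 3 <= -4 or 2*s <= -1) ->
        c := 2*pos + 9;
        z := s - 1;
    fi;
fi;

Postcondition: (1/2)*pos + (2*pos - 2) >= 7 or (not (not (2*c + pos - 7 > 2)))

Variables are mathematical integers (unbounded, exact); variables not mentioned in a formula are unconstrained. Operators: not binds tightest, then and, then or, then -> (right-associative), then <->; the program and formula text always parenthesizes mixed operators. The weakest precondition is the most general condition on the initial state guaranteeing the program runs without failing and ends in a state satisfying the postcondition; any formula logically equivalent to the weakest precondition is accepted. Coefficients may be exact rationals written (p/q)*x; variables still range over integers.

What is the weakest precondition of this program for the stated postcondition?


Working backward. After the program, the postcondition (1/2)*pos + (2*pos - 2) >= 7 or (not (not (2*c + pos - 7 > 2))) must hold; in canonical form it is (5/2)*pos >= 9 or 2*c + pos > 9.
Then branch requires (s != 13 -> ((5/2)*pos >= -6 or 2*c + pos > 3)) and ((not (s != 13)) -> ((5/2)*pos >= 9 or 2*c + pos > 9)); else branch requires ((s + z <= -7 or 2*s <= -1) -> ((5/2)*pos >= 9 or 2*c + pos > 9)) and ((not (s + z <= -7 or 2*s <= -1)) -> ((5/2)*pos >= 9 or 5*pos > -9)).
Before the if: (s != -15 -> ((s != 13 -> ((5/2)*pos >= -6 or 2*c + pos > 3)) and ((not (s != 13)) -> ((5/2)*pos >= 9 or 2*c + pos > 9)))) and ((not (s != -15)) -> (((s + z <= -7 or 2*s <= -1) -> ((5/2)*pos >= 9 or 2*c + pos > 9)) and ((not (s + z <= -7 or 2*s <= -1)) -> ((5/2)*pos >= 9 or 5*pos > -9))))
Before z := 3*c - 3: (s != -15 -> ((s != 13 -> ((5/2)*pos >= -6 or 2*c + pos > 3)) and ((not (s != 13)) -> ((5/2)*pos >= 9 or 2*c + pos > 9)))) and ((not (s != -15)) -> (((3*c + s <= -4 or 2*s <= -1) -> ((5/2)*pos >= 9 or 2*c + pos > 9)) and ((not (3*c + s <= -4 or 2*s <= -1)) -> ((5/2)*pos >= 9 or 5*pos > -9))))
Answer: WP = (s != -15 -> ((s != 13 -> ((5/2)*pos >= -6 or 2*c + pos > 3)) and ((not (s != 13)) -> ((5/2)*pos >= 9 or 2*c + pos > 9)))) and ((not (s != -15)) -> (((3*c + s <= -4 or 2*s <= -1) -> ((5/2)*pos >= 9 or 2*c + pos > 9)) and ((not (3*c + s <= -4 or 2*s <= -1)) -> ((5/2)*pos >= 9 or 5*pos > -9))))


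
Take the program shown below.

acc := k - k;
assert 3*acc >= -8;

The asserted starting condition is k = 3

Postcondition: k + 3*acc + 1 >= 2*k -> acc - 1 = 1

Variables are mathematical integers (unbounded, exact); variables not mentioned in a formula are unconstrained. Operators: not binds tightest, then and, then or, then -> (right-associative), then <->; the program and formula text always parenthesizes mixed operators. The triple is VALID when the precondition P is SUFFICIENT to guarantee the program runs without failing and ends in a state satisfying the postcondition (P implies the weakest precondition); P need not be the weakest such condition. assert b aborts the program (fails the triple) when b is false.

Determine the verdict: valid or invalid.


Working backward. After the program, the postcondition k + 3*acc + 1 >= 2*k -> acc - 1 = 1 must hold; in canonical form it is 3*acc >= k - 1 -> acc = 2.
Before assert 3*acc >= -8: 3*acc >= -8 and (3*acc >= k - 1 -> acc = 2)
Before acc := k - k: not (k <= 1)
The weakest precondition is not (k <= 1).
Check whether k = 3 implies it.
Every state satisfying the precondition satisfies the weakest precondition: the implication holds.
Answer: valid


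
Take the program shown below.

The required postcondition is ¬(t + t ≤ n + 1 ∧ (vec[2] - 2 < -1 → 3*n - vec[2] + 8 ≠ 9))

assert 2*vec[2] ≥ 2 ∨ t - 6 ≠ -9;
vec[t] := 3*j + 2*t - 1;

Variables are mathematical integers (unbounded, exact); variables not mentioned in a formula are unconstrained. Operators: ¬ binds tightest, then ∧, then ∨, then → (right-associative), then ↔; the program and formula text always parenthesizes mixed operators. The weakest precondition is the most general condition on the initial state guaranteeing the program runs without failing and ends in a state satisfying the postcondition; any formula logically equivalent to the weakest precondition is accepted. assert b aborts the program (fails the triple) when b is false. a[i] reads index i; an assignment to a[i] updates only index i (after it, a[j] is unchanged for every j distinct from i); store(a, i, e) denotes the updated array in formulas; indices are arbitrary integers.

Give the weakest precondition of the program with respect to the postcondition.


Working backward. After the program, the postcondition ¬(t + t ≤ n + 1 ∧ (vec[2] - 2 < -1 → 3*n - vec[2] + 8 ≠ 9)) must hold; in canonical form it is ¬(2*t ≤ n + 1 ∧ (vec[2] < 1 → 3*n ≠ vec[2] + 1)).
Before vec[t] := 3*j + 2*t - 1: ¬(2*t ≤ n + 1 ∧ (store(vec, t, 3*j + 2*t - 1)[2] < 1 → 3*n ≠ store(vec, t, 3*j + 2*t - 1)[2] + 1))
Before assert 2*vec[2] ≥ 2 ∨ t - 6 ≠ -9: (2*vec[2] ≥ 2 ∨ t ≠ -3) ∧ (¬(2*t ≤ n + 1 ∧ (store(vec, t, 3*j + 2*t - 1)[2] < 1 → 3*n ≠ store(vec, t, 3*j + 2*t - 1)[2] + 1)))
Answer: WP = (2*vec[2] ≥ 2 ∨ t ≠ -3) ∧ (¬(2*t ≤ n + 1 ∧ (store(vec, t, 3*j + 2*t - 1)[2] < 1 → 3*n ≠ store(vec, t, 3*j + 2*t - 1)[2] + 1)))


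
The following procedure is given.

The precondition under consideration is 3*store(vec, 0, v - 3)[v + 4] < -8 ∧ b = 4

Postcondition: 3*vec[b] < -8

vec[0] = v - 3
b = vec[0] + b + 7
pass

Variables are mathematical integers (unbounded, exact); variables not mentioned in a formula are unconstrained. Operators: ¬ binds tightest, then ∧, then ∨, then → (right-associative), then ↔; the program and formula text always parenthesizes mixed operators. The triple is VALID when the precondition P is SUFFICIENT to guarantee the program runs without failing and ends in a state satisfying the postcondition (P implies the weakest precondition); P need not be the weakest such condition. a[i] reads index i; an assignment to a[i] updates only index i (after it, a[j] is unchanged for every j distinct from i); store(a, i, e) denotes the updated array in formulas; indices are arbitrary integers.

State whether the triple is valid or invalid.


Working backward. After the program, 3*vec[b] < -8 must hold.
Before skip: 3*vec[b] < -8
Before b := vec[0] + b + 7: 3*vec[vec[0] + b + 7] < -8
Before vec[0] := v - 3: 3*store(vec, 0, v - 3)[b + v + 4] < -8
The weakest precondition is 3*store(vec, 0, v - 3)[b + v + 4] < -8.
Check whether 3*store(vec, 0, v - 3)[v + 4] < -8 ∧ b = 4 implies it.
Countermodel: at the initial state b = 4, v = -5, vec = {[-1] = -3, [0] = 2, [3] = 7040, elsewhere 2}, the precondition holds but the weakest precondition fails.
Answer: invalid


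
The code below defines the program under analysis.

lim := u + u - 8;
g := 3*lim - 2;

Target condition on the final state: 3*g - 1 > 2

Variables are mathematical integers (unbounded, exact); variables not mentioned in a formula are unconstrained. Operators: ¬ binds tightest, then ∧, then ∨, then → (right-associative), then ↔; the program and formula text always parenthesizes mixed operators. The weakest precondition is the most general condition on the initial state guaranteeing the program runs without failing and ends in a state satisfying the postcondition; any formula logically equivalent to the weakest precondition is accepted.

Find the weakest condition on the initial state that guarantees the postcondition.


Working backward. After the program, the postcondition 3*g - 1 > 2 must hold; in canonical form it is 3*g > 3.
Before g := 3*lim - 2: 9*lim > 9
Before lim := u + u - 8: 18*u > 81
Answer: WP = 18*u > 81


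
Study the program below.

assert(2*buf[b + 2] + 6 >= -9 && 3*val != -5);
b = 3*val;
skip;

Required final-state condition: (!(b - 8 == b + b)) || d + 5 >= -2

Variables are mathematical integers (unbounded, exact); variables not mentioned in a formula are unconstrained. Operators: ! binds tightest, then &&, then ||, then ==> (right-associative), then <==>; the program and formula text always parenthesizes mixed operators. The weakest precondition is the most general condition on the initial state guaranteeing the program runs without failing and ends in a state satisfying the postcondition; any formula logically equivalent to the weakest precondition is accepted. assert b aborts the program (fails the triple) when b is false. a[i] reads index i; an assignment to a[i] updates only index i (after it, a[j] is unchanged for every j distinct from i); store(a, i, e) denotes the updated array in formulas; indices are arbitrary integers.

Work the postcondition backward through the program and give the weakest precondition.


Working backward. After the program, the postcondition (!(b - 8 == b + b)) || d + 5 >= -2 must hold; in canonical form it is (!(b == -8)) || d >= -7.
Before skip: (!(b == -8)) || d >= -7
Before b := 3*val: (!(3*val == -8)) || d >= -7
Before assert 2*buf[b + 2] + 6 >= -9 && 3*val != -5: 2*buf[b + 2] >= -15 && 3*val != -5 && ((!(3*val == -8)) || d >= -7)
Answer: WP = 2*buf[b + 2] >= -15 && 3*val != -5 && ((!(3*val == -8)) || d >= -7)


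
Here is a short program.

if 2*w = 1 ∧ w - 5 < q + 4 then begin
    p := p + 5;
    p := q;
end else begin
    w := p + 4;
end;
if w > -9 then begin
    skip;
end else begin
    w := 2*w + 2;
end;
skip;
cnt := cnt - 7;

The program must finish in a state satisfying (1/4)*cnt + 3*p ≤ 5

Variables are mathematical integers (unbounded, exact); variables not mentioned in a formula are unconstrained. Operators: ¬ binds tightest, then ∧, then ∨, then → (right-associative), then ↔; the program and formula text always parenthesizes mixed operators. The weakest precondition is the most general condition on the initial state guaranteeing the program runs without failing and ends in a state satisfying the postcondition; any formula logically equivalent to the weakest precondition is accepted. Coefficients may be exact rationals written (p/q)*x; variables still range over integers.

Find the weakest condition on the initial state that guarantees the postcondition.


Working backward. After the program, (1/4)*cnt + 3*p ≤ 5 must hold.
Before cnt := cnt - 7: (1/4)*cnt + 3*p ≤ 27/4
Before skip: (1/4)*cnt + 3*p ≤ 27/4
Then branch requires (1/4)*cnt + 3*p ≤ 27/4; else branch requires (1/4)*cnt + 3*p ≤ 27/4.
Before the if: (w > -9 → (1/4)*cnt + 3*p ≤ 27/4) ∧ ((¬(w > -9)) → (1/4)*cnt + 3*p ≤ 27/4)
Then branch requires (w > -9 → (1/4)*cnt + 3*q ≤ 27/4) ∧ ((¬(w > -9)) → (1/4)*cnt + 3*q ≤ 27/4); else branch requires (p > -13 → (1/4)*cnt + 3*p ≤ 27/4) ∧ ((¬(p > -13)) → (1/4)*cnt + 3*p ≤ 27/4).
Before the if: ((2*w = 1 ∧ w < q + 9) → ((w > -9 → (1/4)*cnt + 3*q ≤ 27/4) ∧ ((¬(w > -9)) → (1/4)*cnt + 3*q ≤ 27/4))) ∧ ((¬(2*w = 1 ∧ w < q + 9)) → ((p > -13 → (1/4)*cnt + 3*p ≤ 27/4) ∧ ((¬(p > -13)) → (1/4)*cnt + 3*p ≤ 27/4)))
Answer: WP = ((2*w = 1 ∧ w < q + 9) → ((w > -9 → (1/4)*cnt + 3*q ≤ 27/4) ∧ ((¬(w > -9)) → (1/4)*cnt + 3*q ≤ 27/4))) ∧ ((¬(2*w = 1 ∧ w < q + 9)) → ((p > -13 → (1/4)*cnt + 3*p ≤ 27/4) ∧ ((¬(p > -13)) → (1/4)*cnt + 3*p ≤ 27/4)))


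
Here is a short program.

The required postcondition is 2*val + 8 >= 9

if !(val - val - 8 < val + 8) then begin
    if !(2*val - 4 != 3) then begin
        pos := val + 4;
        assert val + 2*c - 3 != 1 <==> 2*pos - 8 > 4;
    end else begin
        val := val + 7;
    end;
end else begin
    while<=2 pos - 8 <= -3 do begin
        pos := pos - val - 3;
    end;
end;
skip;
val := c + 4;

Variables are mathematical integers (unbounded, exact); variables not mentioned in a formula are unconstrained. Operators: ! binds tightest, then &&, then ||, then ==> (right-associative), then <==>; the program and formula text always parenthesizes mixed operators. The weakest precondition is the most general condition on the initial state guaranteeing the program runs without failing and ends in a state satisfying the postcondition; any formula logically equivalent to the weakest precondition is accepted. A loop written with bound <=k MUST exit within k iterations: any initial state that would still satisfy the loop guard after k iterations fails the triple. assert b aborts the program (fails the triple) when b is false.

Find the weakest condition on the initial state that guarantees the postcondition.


Working backward. After the program, the postcondition 2*val + 8 >= 9 must hold; in canonical form it is 2*val >= 1.
Before val := c + 4: 2*c >= -7
Before skip: 2*c >= -7
Then branch requires ((!(2*val != 7)) ==> ((2*c + val != 4 <==> 2*val > 4) && 2*c >= -7)) && (2*val != 7 ==> 2*c >= -7); else branch requires (pos <= 5 ==> ((pos <= val + 8 ==> ((!(pos <= 2*val + 11)) && 2*c >= -7)) && ((!(pos <= val + 8)) ==> 2*c >= -7))) && ((!(pos <= 5)) ==> 2*c >= -7).
Before the if: ((!(val > -16)) ==> (((!(2*val != 7)) ==> ((2*c + val != 4 <==> 2*val > 4) && 2*c >= -7)) && (2*val != 7 ==> 2*c >= -7))) && (val > -16 ==> ((pos <= 5 ==> ((pos <= val + 8 ==> ((!(pos <= 2*val + 11)) && 2*c >= -7)) && ((!(pos <= val + 8)) ==> 2*c >= -7))) && ((!(pos <= 5)) ==> 2*c >= -7)))
Answer: WP = ((!(val > -16)) ==> (((!(2*val != 7)) ==> ((2*c + val != 4 <==> 2*val > 4) && 2*c >= -7)) && (2*val != 7 ==> 2*c >= -7))) && (val > -16 ==> ((pos <= 5 ==> ((pos <= val + 8 ==> ((!(pos <= 2*val + 11)) && 2*c >= -7)) && ((!(pos <= val + 8)) ==> 2*c >= -7))) && ((!(pos <= 5)) ==> 2*c >= -7)))


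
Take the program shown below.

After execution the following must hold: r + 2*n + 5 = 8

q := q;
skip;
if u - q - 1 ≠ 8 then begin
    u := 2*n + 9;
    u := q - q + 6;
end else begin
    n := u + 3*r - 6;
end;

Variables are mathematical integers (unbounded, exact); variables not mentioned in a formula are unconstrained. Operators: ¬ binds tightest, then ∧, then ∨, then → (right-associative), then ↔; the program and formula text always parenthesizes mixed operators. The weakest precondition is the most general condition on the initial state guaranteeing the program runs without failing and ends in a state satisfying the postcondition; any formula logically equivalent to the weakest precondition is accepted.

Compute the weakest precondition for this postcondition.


Working backward. After the program, the postcondition r + 2*n + 5 = 8 must hold; in canonical form it is 2*n + r = 3.
Then branch requires 2*n + r = 3; else branch requires 7*r + 2*u = 15.
Before the if: (u ≠ q + 9 → 2*n + r = 3) ∧ ((¬(u ≠ q + 9)) → 7*r + 2*u = 15)
Before skip: (u ≠ q + 9 → 2*n + r = 3) ∧ ((¬(u ≠ q + 9)) → 7*r + 2*u = 15)
Before q := q: (u ≠ q + 9 → 2*n + r = 3) ∧ ((¬(u ≠ q + 9)) → 7*r + 2*u = 15)
Answer: WP = (u ≠ q + 9 → 2*n + r = 3) ∧ ((¬(u ≠ q + 9)) → 7*r + 2*u = 15)


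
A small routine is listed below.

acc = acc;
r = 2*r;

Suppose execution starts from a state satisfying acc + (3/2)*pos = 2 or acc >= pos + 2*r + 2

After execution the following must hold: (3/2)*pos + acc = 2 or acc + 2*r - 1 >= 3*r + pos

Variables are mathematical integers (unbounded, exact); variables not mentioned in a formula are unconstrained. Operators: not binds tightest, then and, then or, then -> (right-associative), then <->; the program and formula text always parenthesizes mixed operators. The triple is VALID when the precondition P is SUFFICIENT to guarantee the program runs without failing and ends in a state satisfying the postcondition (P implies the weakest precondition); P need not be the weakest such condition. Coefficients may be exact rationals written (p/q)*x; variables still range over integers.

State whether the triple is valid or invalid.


Working backward. After the program, the postcondition (3/2)*pos + acc = 2 or acc + 2*r - 1 >= 3*r + pos must hold; in canonical form it is acc + (3/2)*pos = 2 or acc >= pos + r + 1.
Before r := 2*r: acc + (3/2)*pos = 2 or acc >= pos + 2*r + 1
Before acc := acc: acc + (3/2)*pos = 2 or acc >= pos + 2*r + 1
The weakest precondition is acc + (3/2)*pos = 2 or acc >= pos + 2*r + 1.
Check whether acc + (3/2)*pos = 2 or acc >= pos + 2*r + 2 implies it.
Every state satisfying the precondition satisfies the weakest precondition: the implication holds.
Answer: valid


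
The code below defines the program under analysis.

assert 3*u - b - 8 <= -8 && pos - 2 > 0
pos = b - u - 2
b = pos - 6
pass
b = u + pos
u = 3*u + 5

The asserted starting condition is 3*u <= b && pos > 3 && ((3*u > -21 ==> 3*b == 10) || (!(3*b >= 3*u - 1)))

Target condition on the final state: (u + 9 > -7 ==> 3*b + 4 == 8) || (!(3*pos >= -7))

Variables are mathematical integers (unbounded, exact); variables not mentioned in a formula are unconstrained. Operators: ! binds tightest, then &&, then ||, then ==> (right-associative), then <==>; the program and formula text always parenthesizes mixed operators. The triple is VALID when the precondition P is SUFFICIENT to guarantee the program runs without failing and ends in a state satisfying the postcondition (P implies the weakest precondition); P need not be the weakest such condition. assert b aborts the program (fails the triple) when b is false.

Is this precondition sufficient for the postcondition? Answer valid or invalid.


Working backward. After the program, the postcondition (u + 9 > -7 ==> 3*b + 4 == 8) || (!(3*pos >= -7)) must hold; in canonical form it is (u > -16 ==> 3*b == 4) || (!(3*pos >= -7)).
Before u := 3*u + 5: (3*u > -21 ==> 3*b == 4) || (!(3*pos >= -7))
Before b := u + pos: (3*u > -21 ==> 3*pos + 3*u == 4) || (!(3*pos >= -7))
Before skip: (3*u > -21 ==> 3*pos + 3*u == 4) || (!(3*pos >= -7))
Before b := pos - 6: (3*u > -21 ==> 3*pos + 3*u == 4) || (!(3*pos >= -7))
Before pos := b - u - 2: (3*u > -21 ==> 3*b == 10) || (!(3*b >= 3*u - 1))
Before assert 3*u - b - 8 <= -8 && pos - 2 > 0: 3*u <= b && pos > 2 && ((3*u > -21 ==> 3*b == 10) || (!(3*b >= 3*u - 1)))
The weakest precondition is 3*u <= b && pos > 2 && ((3*u > -21 ==> 3*b == 10) || (!(3*b >= 3*u - 1))).
Check whether 3*u <= b && pos > 3 && ((3*u > -21 ==> 3*b == 10) || (!(3*b >= 3*u - 1))) implies it.
Every state satisfying the precondition satisfies the weakest precondition: the implication holds.
Answer: valid


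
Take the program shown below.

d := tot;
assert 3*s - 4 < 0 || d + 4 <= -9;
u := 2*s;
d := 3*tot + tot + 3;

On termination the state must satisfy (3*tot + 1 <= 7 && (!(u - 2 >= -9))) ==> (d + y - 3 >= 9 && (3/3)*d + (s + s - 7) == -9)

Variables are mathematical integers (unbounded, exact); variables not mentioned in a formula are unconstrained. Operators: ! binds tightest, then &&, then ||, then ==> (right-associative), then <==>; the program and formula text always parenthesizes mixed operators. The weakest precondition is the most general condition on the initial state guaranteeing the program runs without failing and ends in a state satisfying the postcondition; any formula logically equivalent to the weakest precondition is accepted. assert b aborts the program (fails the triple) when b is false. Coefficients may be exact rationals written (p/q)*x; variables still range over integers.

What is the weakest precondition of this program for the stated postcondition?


Working backward. After the program, the postcondition (3*tot + 1 <= 7 && (!(u - 2 >= -9))) ==> (d + y - 3 >= 9 && (3/3)*d + (s + s - 7) == -9) must hold; in canonical form it is (3*tot <= 6 && (!(u >= -7))) ==> (d + y >= 12 && d + 2*s == -2).
Before d := 3*tot + tot + 3: (3*tot <= 6 && (!(u >= -7))) ==> (4*tot + y >= 9 && 2*s + 4*tot == -5)
Before u := 2*s: (3*tot <= 6 && (!(2*s >= -7))) ==> (4*tot + y >= 9 && 2*s + 4*tot == -5)
Before assert 3*s - 4 < 0 || d + 4 <= -9: (3*s < 4 || d <= -13) && ((3*tot <= 6 && (!(2*s >= -7))) ==> (4*tot + y >= 9 && 2*s + 4*tot == -5))
Before d := tot: (3*s < 4 || tot <= -13) && ((3*tot <= 6 && (!(2*s >= -7))) ==> (4*tot + y >= 9 && 2*s + 4*tot == -5))
Answer: WP = (3*s < 4 || tot <= -13) && ((3*tot <= 6 && (!(2*s >= -7))) ==> (4*tot + y >= 9 && 2*s + 4*tot == -5))


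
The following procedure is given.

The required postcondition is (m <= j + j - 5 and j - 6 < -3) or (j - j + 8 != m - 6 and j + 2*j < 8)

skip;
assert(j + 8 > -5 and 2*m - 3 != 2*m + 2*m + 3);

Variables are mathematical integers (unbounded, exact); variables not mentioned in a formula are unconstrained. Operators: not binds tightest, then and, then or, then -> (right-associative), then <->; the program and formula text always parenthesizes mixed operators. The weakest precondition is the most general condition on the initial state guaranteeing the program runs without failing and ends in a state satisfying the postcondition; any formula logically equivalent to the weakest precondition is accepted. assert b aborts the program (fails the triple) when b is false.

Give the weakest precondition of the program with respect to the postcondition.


Working backward. After the program, the postcondition (m <= j + j - 5 and j - 6 < -3) or (j - j + 8 != m - 6 and j + 2*j < 8) must hold; in canonical form it is (m <= 2*j - 5 and j < 3) or (m != 14 and 3*j < 8).
Before assert j + 8 > -5 and 2*m - 3 != 2*m + 2*m + 3: j > -13 and 2*m != -6 and ((m <= 2*j - 5 and j < 3) or (m != 14 and 3*j < 8))
Before skip: j > -13 and 2*m != -6 and ((m <= 2*j - 5 and j < 3) or (m != 14 and 3*j < 8))
Answer: WP = j > -13 and 2*m != -6 and ((m <= 2*j - 5 and j < 3) or (m != 14 and 3*j < 8))
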